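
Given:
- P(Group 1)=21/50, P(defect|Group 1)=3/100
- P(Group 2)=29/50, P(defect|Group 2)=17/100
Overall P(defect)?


P(B) = Σ P(B|Aᵢ)×P(Aᵢ)
  3/100×21/50 = 63/5000
  17/100×29/50 = 493/5000
Sum = 139/1250

P(defect) = 139/1250 ≈ 11.12%


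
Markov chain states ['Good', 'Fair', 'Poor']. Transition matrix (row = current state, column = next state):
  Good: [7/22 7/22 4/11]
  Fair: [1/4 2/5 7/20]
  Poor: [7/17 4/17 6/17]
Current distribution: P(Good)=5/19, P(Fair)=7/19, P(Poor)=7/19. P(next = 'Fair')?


P(next=Fair) = Σᵢ P(now=i)×P(i→Fair)
= 5/19×7/22 + 7/19×2/5 + 7/19×4/17
= 35/418 + 14/95 + 28/323 = 11291/35530

P = 11291/35530 ≈ 0.3178


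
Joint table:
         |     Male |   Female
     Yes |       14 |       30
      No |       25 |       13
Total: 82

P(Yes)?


P(Yes) = (14+30)/82 = 44/82 = 22/41

P(Yes) = 22/41 ≈ 53.66%


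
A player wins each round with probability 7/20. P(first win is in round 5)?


Geometric: P(X=5) = (1-p)^(k-1)×p = (13/20)^4×7/20 = 199927/3200000

P(X=5) = 199927/3200000 ≈ 6.25%


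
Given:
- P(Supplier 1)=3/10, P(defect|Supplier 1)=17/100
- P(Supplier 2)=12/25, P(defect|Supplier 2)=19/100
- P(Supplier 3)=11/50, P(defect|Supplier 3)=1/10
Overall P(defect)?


P(B) = Σ P(B|Aᵢ)×P(Aᵢ)
  17/100×3/10 = 51/1000
  19/100×12/25 = 57/625
  1/10×11/50 = 11/500
Sum = 821/5000

P(defect) = 821/5000 ≈ 16.42%


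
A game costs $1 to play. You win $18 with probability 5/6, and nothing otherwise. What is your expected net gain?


E[gain] = (18-1)×5/6 + (-1)×1/6
= 85/6 - 1/6 = 14

Expected net gain = $14 ≈ $14.00


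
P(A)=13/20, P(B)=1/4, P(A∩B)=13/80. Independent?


P(A)×P(B) = 13/80
P(A∩B) = 13/80
Equal ✓ → Independent

Yes, independent


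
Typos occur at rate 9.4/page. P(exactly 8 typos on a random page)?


Poisson(λ=9.4): P(X=8) = e^(-λ)×λ^k/k!
= e^(-9.4) × 9.4^8 / 8!
≈ 8.272406556e-05 × 60956893.8541 / 40320 ≈ 0.125065

P(X=8) ≈ 0.125065 ≈ 12.51%


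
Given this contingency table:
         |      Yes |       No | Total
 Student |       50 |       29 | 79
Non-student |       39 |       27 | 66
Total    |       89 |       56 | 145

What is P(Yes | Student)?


P(Yes | Student) = 50/(50+29) = 50/79

P(Yes|Student) = 50/79 ≈ 63.29%


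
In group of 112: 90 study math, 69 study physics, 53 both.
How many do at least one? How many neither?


|A∪B| = 90+69-53 = 106
Neither = 112-106 = 6

At least one: 106; Neither: 6


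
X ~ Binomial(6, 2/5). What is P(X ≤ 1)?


P(X ≤ 1) = Σ P(X=i) for i=0..1
P(X=0) = 729/15625
P(X=1) = 2916/15625
Sum = 729/3125

P(X ≤ 1) = 729/3125 ≈ 23.33%


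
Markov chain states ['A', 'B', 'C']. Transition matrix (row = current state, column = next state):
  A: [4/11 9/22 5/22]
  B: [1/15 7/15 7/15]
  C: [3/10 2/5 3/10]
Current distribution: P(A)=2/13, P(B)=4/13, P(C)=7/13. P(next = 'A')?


P(next=A) = Σᵢ P(now=i)×P(i→A)
= 2/13×4/11 + 4/13×1/15 + 7/13×3/10
= 8/143 + 4/195 + 21/130 = 1021/4290

P = 1021/4290 ≈ 0.2380


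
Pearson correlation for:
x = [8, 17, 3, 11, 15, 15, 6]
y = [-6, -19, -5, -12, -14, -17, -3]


n=7, Σx=75, Σy=-76, Σxy=-1001, Σx²=969, Σy²=1060
r = (7×(-1001) - 75×(-76))/√((7×969 - 75²)(7×1060 - (-76)²))
= -1307/√(1158×1644) = -1307/√1903752 ≈ -1307/1379.7652 ≈ -0.9473

r ≈ -0.9473


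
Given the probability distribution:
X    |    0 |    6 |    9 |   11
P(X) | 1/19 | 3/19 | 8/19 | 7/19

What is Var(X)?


E[X] = 167/19
E[X²] = 1603/19
Var(X) = E[X²] - (E[X])² = 1603/19 - 27889/361 = 2568/361

Var(X) = 2568/361 ≈ 7.1136


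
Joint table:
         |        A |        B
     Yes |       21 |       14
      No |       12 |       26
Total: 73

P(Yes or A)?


P(Yes∨A) = P(Yes) + P(A) - P(Yes∧A)
= (35 + 33 - 21)/73 = 47/73

P = 47/73 ≈ 64.38%


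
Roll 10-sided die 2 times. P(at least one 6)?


P(no 6)^2 = (9/10)^2 = 81/100
P(≥1) = 1 - 81/100 = 19/100

P = 19/100 ≈ 19.00%


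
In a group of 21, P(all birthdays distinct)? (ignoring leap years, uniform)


P(all different) = Π(365-i)/365 for i=0..20
= (365/365)×(364/365)×...×(345/365)
= 0.556312

P ≈ 0.5563 ≈ 55.63%


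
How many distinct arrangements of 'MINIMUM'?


Letters: 7, freq: {'M': 3, 'I': 2, 'N': 1, 'U': 1}
7!/(3!×2!×1!×1!) = 5040/12 = 420

420


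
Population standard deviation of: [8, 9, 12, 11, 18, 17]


Mean = 75/6 = 25/2
  (8-25/2)²=81/4
  (9-25/2)²=49/4
  (12-25/2)²=1/4
  (11-25/2)²=9/4
  (18-25/2)²=121/4
  (17-25/2)²=81/4
Σ(x-μ)² = 171/2
σ² = (171/2)/6 = 57/4

σ = √(57/4) ≈ 3.7749


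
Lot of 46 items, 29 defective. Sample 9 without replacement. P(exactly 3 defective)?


Hypergeometric: C(29,3)×C(17,6)/C(46,9)
= 3654×12376/1101716330 = 1739304/42373705

P(X=3) = 1739304/42373705 ≈ 4.10%


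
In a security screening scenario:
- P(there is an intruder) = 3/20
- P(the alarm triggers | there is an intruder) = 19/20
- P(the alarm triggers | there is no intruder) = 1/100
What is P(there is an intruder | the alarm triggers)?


Using Bayes' theorem:
P(A|B) = P(B|A)·P(A) / P(B)

P(the alarm triggers) = 19/20 × 3/20 + 1/100 × 17/20
= 57/400 + 17/2000 = 151/1000

P(there is an intruder|the alarm triggers) = (57/400) / (151/1000) = 285/302

P(there is an intruder|the alarm triggers) = 285/302 ≈ 94.37%


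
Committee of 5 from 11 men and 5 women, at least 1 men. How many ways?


Count by #men:
  1M,4W: C(11,1)×C(5,4)=55
  2M,3W: C(11,2)×C(5,3)=550
  3M,2W: C(11,3)×C(5,2)=1650
  4M,1W: C(11,4)×C(5,1)=1650
  5M,0W: C(11,5)×C(5,0)=462
Total = 4367

4367


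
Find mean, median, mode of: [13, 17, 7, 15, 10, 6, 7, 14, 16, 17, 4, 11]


Sorted: [4, 6, 7, 7, 10, 11, 13, 14, 15, 16, 17, 17]
Mean = 137/12
Median = 12
Freq: {13: 1, 17: 2, 7: 2, 15: 1, 10: 1, 6: 1, 14: 1, 16: 1, 4: 1, 11: 1}
Mode: [7, 17]

Mean=137/12, Median=12, Mode=[7, 17]


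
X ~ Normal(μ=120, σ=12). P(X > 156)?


z = (156-120)/12 = 3.0
P(X > 156) = 1 - P(Z ≤ 3.0) = 1 - 0.9987 = 0.0013

P(X > 156) ≈ 0.0013


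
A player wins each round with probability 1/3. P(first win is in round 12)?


Geometric: P(X=12) = (1-p)^(k-1)×p = (2/3)^11×1/3 = 2048/531441

P(X=12) = 2048/531441 ≈ 0.39%


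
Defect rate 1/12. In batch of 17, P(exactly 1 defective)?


Binomial: P(X=1) = C(17,1)×p^1×(1-p)^16
= 17 × 1/12 × 45949729863572161/184884258895036416 = 781145407680726737/2218611106740436992

P(X=1) = 781145407680726737/2218611106740436992 ≈ 35.21%


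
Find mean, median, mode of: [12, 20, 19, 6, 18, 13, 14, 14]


Sorted: [6, 12, 13, 14, 14, 18, 19, 20]
Mean = 116/8 = 29/2
Median = 14
Freq: {12: 1, 20: 1, 19: 1, 6: 1, 18: 1, 13: 1, 14: 2}
Mode: [14]

Mean=29/2, Median=14, Mode=14


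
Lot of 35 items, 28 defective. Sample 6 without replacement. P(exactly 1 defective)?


Hypergeometric: C(28,1)×C(7,5)/C(35,6)
= 28×21/1623160 = 21/57970

P(X=1) = 21/57970 ≈ 0.04%


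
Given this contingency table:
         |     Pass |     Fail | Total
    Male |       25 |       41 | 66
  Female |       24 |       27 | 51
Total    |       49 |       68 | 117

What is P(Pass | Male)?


P(Pass | Male) = 25/(25+41) = 25/66

P(Pass|Male) = 25/66 ≈ 37.88%


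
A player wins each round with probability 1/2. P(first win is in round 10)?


Geometric: P(X=10) = (1-p)^(k-1)×p = (1/2)^9×1/2 = 1/1024

P(X=10) = 1/1024 ≈ 0.10%


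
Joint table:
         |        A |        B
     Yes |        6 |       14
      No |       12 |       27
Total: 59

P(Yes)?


P(Yes) = (6+14)/59 = 20/59

P(Yes) = 20/59 ≈ 33.90%


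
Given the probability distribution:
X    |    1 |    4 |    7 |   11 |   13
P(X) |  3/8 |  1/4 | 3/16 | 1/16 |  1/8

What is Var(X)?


E[X] = 5
E[X²] = 169/4
Var(X) = E[X²] - (E[X])² = 169/4 - 25 = 69/4

Var(X) = 69/4 ≈ 17.2500


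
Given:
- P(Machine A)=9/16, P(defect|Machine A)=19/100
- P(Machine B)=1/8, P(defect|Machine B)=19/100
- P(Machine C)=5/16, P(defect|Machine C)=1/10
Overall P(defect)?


P(B) = Σ P(B|Aᵢ)×P(Aᵢ)
  19/100×9/16 = 171/1600
  19/100×1/8 = 19/800
  1/10×5/16 = 1/32
Sum = 259/1600

P(defect) = 259/1600 ≈ 16.19%


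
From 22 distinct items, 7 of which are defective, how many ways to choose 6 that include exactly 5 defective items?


Choose 5 of the 7 defective items and 1 of the other 15 items:
C(7,5)×C(15,1) = 21×15 = 315

315


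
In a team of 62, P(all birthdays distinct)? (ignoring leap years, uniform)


P(all different) = Π(365-i)/365 for i=0..61
= (365/365)×(364/365)×...×(304/365)
= 0.004090

P ≈ 0.0041 ≈ 0.41%


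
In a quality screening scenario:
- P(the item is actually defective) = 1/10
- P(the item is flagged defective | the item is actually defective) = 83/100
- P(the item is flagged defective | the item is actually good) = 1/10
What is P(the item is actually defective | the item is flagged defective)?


Using Bayes' theorem:
P(A|B) = P(B|A)·P(A) / P(B)

P(the item is flagged defective) = 83/100 × 1/10 + 1/10 × 9/10
= 83/1000 + 9/100 = 173/1000

P(the item is actually defective|the item is flagged defective) = (83/1000) / (173/1000) = 83/173

P(the item is actually defective|the item is flagged defective) = 83/173 ≈ 47.98%


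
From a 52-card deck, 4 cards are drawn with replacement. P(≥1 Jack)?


P(not a Jack) = 48/52 = 12/13
P(none in 4 draws) = (12/13)^4 = 20736/28561
P(≥1 Jack) = 1 - 20736/28561 = 7825/28561

P = 7825/28561 ≈ 27.40%


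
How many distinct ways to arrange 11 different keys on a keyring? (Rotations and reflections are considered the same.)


Free circular arrangements: rotations and reflections both identified.
(n-1)!/2 = 10!/2 = 3628800/2 = 1814400

1814400


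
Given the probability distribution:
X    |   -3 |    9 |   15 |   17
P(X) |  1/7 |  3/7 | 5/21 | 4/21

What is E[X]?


E[X] = Σ x·P(X=x)
= (-3)×(1/7) + (9)×(3/7) + (15)×(5/21) + (17)×(4/21)
= 215/21

E[X] = 215/21


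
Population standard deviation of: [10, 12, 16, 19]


Mean = 57/4
  (10-57/4)²=289/16
  (12-57/4)²=81/16
  (16-57/4)²=49/16
  (19-57/4)²=361/16
Σ(x-μ)² = 195/4
σ² = (195/4)/4 = 195/16

σ = √(195/16) ≈ 3.4911


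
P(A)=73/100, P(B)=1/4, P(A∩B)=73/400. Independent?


P(A)×P(B) = 73/400
P(A∩B) = 73/400
Equal ✓ → Independent

Yes, independent


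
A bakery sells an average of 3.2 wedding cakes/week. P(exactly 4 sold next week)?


Poisson(λ=3.2): P(X=4) = e^(-λ)×λ^k/k!
= e^(-3.2) × 3.2^4 / 4!
≈ 0.04076220398 × 104.8576 / 24 ≈ 0.178093

P(X=4) ≈ 0.178093 ≈ 17.81%


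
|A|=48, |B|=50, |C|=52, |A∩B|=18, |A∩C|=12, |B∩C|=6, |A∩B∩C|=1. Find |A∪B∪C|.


|A∪B∪C| = 48+50+52-18-12-6+1 = 115

|A∪B∪C| = 115


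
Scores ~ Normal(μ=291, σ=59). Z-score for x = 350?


z = (x - μ)/σ = (350 - 291)/59 = 1.0

z = 1.0


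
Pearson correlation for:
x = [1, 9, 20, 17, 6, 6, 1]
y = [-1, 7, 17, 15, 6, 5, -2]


n=7, Σx=60, Σy=47, Σxy=721, Σx²=844, Σy²=629
r = (7×721 - 60×47)/√((7×844 - 60²)(7×629 - 47²))
= 2227/√(2308×2194) = 2227/√5063752 ≈ 2227/2250.2782 ≈ 0.9897

r ≈ 0.9897


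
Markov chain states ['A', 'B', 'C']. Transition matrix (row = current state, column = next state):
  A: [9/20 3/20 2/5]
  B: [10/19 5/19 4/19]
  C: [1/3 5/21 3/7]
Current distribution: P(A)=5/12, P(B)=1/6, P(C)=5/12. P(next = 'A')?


P(next=A) = Σᵢ P(now=i)×P(i→A)
= 5/12×9/20 + 1/6×10/19 + 5/12×1/3
= 3/16 + 5/57 + 5/36 = 1133/2736

P = 1133/2736 ≈ 0.4141


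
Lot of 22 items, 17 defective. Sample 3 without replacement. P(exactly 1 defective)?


Hypergeometric: C(17,1)×C(5,2)/C(22,3)
= 17×10/1540 = 17/154

P(X=1) = 17/154 ≈ 11.04%


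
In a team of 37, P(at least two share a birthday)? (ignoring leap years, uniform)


P(all different) = Π(365-i)/365 for i=0..36
= 0.151266
P(match) = 1 - 0.151266 = 0.848734

P ≈ 0.8487 ≈ 84.87%


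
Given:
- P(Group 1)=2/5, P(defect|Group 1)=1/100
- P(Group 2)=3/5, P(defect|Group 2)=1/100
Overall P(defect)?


P(B) = Σ P(B|Aᵢ)×P(Aᵢ)
  1/100×2/5 = 1/250
  1/100×3/5 = 3/500
Sum = 1/100

P(defect) = 1/100 ≈ 1.00%


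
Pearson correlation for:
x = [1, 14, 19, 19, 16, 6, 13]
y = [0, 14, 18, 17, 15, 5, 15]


n=7, Σx=88, Σy=84, Σxy=1326, Σx²=1380, Σy²=1284
r = (7×1326 - 88×84)/√((7×1380 - 88²)(7×1284 - 84²))
= 1890/√(1916×1932) = 1890/√3701712 ≈ 1890/1923.9834 ≈ 0.9823

r ≈ 0.9823


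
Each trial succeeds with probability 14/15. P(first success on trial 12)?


Geometric: P(X=12) = (1-p)^(k-1)×p = (1/15)^11×14/15 = 14/129746337890625

P(X=12) = 14/129746337890625 ≈ 0.00%


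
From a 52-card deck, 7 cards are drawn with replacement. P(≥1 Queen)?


P(not a Queen) = 48/52 = 12/13
P(none in 7 draws) = (12/13)^7 = 35831808/62748517
P(≥1 Queen) = 1 - 35831808/62748517 = 26916709/62748517

P = 26916709/62748517 ≈ 42.90%


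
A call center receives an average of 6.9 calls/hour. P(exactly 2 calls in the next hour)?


Poisson(λ=6.9): P(X=2) = e^(-λ)×λ^k/k!
= e^(-6.9) × 6.9^2 / 2!
≈ 0.001007785429 × 47.61 / 2 ≈ 0.023990

P(X=2) ≈ 0.023990 ≈ 2.40%


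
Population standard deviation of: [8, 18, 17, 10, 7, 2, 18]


Mean = 80/7
  (8-80/7)²=576/49
  (18-80/7)²=2116/49
  (17-80/7)²=1521/49
  (10-80/7)²=100/49
  (7-80/7)²=961/49
  (2-80/7)²=4356/49
  (18-80/7)²=2116/49
Σ(x-μ)² = 1678/7
σ² = (1678/7)/7 = 1678/49

σ = √(1678/49) ≈ 5.8519


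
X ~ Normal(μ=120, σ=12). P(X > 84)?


z = (84-120)/12 = -3.0
P(X > 84) = 1 - P(Z ≤ -3.0) = 1 - 0.0013 = 0.9987

P(X > 84) ≈ 0.9987


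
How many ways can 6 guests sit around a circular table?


Circular arrangements of 6 distinct objects: fix one position to break rotational symmetry.
(n-1)! = 5! = 120

120


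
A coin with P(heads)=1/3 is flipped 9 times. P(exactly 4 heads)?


Binomial: P(X=4) = C(9,4)×p^4×(1-p)^5
= 126 × 1/81 × 32/243 = 448/2187

P(X=4) = 448/2187 ≈ 20.48%


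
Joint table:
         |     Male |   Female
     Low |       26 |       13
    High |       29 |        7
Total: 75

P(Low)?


P(Low) = (26+13)/75 = 39/75 = 13/25

P(Low) = 13/25 ≈ 52.00%


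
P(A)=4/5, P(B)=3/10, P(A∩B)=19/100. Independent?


P(A)×P(B) = 6/25
P(A∩B) = 19/100
Not equal → NOT independent

No, not independent


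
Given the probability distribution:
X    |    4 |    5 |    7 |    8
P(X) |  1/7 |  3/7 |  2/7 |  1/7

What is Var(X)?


E[X] = 41/7
E[X²] = 253/7
Var(X) = E[X²] - (E[X])² = 253/7 - 1681/49 = 90/49

Var(X) = 90/49 ≈ 1.8367


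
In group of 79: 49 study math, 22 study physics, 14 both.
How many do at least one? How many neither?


|A∪B| = 49+22-14 = 57
Neither = 79-57 = 22

At least one: 57; Neither: 22


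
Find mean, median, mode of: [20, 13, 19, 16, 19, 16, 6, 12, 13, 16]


Sorted: [6, 12, 13, 13, 16, 16, 16, 19, 19, 20]
Mean = 150/10 = 15
Median = 16
Freq: {20: 1, 13: 2, 19: 2, 16: 3, 6: 1, 12: 1}
Mode: [16]

Mean=15, Median=16, Mode=16


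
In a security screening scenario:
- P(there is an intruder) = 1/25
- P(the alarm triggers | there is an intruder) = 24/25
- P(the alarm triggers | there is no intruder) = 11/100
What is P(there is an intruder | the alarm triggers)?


Using Bayes' theorem:
P(A|B) = P(B|A)·P(A) / P(B)

P(the alarm triggers) = 24/25 × 1/25 + 11/100 × 24/25
= 24/625 + 66/625 = 18/125

P(there is an intruder|the alarm triggers) = (24/625) / (18/125) = 4/15

P(there is an intruder|the alarm triggers) = 4/15 ≈ 26.67%


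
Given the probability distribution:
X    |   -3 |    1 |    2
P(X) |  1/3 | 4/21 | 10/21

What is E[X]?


E[X] = Σ x·P(X=x)
= (-3)×(1/3) + (1)×(4/21) + (2)×(10/21)
= 1/7

E[X] = 1/7


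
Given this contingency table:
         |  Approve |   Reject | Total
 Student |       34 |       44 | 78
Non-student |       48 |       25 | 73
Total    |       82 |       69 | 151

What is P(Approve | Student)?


P(Approve | Student) = 34/(34+44) = 34/78 = 17/39

P(Approve|Student) = 17/39 ≈ 43.59%


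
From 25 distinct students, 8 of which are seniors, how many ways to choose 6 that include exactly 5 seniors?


Choose 5 of the 8 seniors and 1 of the other 17 students:
C(8,5)×C(17,1) = 56×17 = 952

952


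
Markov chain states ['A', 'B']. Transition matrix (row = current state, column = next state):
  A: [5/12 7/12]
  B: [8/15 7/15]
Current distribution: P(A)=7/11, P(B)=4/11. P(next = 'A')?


P(next=A) = Σᵢ P(now=i)×P(i→A)
= 7/11×5/12 + 4/11×8/15
= 35/132 + 32/165 = 101/220

P = 101/220 ≈ 0.4591


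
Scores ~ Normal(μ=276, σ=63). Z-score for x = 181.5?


z = (x - μ)/σ = (181.5 - 276)/63 = -1.5

z = -1.5


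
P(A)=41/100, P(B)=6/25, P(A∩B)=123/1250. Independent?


P(A)×P(B) = 123/1250
P(A∩B) = 123/1250
Equal ✓ → Independent

Yes, independent


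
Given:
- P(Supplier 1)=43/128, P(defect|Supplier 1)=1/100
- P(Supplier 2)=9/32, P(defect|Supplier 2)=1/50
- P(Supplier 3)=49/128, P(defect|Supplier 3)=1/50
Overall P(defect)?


P(B) = Σ P(B|Aᵢ)×P(Aᵢ)
  1/100×43/128 = 43/12800
  1/50×9/32 = 9/1600
  1/50×49/128 = 49/6400
Sum = 213/12800

P(defect) = 213/12800 ≈ 1.66%


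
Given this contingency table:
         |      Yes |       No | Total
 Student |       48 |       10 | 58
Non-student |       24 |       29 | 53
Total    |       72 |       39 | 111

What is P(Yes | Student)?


P(Yes | Student) = 48/(48+10) = 48/58 = 24/29

P(Yes|Student) = 24/29 ≈ 82.76%


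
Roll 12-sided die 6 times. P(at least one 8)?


P(no 8)^6 = (11/12)^6 = 1771561/2985984
P(≥1) = 1 - 1771561/2985984 = 1214423/2985984

P = 1214423/2985984 ≈ 40.67%


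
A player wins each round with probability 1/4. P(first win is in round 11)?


Geometric: P(X=11) = (1-p)^(k-1)×p = (3/4)^10×1/4 = 59049/4194304

P(X=11) = 59049/4194304 ≈ 1.41%


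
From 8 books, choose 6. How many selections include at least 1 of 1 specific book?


Complement: C(8,6) - C(7,6) = 28 - 7 = 21

21


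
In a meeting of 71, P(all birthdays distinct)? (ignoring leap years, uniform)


P(all different) = Π(365-i)/365 for i=0..70
= (365/365)×(364/365)×...×(295/365)
= 0.000679

P ≈ 0.0007 ≈ 0.07%


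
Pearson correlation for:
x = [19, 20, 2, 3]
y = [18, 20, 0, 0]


n=4, Σx=44, Σy=38, Σxy=742, Σx²=774, Σy²=724
r = (4×742 - 44×38)/√((4×774 - 44²)(4×724 - 38²))
= 1296/√(1160×1452) = 1296/√1684320 ≈ 1296/1297.8135 ≈ 0.9986

r ≈ 0.9986


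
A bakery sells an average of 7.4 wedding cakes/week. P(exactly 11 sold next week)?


Poisson(λ=7.4): P(X=11) = e^(-λ)×λ^k/k!
= e^(-7.4) × 7.4^11 / 11!
≈ 0.0006112527611 × 3643752894.04 / 39916800 ≈ 0.055797

P(X=11) ≈ 0.055797 ≈ 5.58%


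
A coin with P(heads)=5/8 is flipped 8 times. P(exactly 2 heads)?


Binomial: P(X=2) = C(8,2)×p^2×(1-p)^6
= 28 × 25/64 × 729/262144 = 127575/4194304

P(X=2) = 127575/4194304 ≈ 3.04%


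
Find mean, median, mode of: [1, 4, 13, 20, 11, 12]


Sorted: [1, 4, 11, 12, 13, 20]
Mean = 61/6
Median = 23/2
Freq: {1: 1, 4: 1, 13: 1, 20: 1, 11: 1, 12: 1}
Mode: No mode

Mean=61/6, Median=23/2, Mode=No mode


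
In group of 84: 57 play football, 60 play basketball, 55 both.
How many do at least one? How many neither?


|A∪B| = 57+60-55 = 62
Neither = 84-62 = 22

At least one: 62; Neither: 22


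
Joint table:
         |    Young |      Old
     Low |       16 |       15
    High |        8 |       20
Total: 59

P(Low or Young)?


P(Low∨Young) = P(Low) + P(Young) - P(Low∧Young)
= (31 + 24 - 16)/59 = 39/59

P = 39/59 ≈ 66.10%


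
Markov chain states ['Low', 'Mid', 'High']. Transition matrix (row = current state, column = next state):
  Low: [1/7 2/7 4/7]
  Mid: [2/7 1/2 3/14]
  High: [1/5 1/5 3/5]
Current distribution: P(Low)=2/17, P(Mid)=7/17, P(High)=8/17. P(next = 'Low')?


P(next=Low) = Σᵢ P(now=i)×P(i→Low)
= 2/17×1/7 + 7/17×2/7 + 8/17×1/5
= 2/119 + 2/17 + 8/85 = 8/35

P = 8/35 ≈ 0.2286


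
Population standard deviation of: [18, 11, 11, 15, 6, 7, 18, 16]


Mean = 102/8 = 51/4
  (18-51/4)²=441/16
  (11-51/4)²=49/16
  (11-51/4)²=49/16
  (15-51/4)²=81/16
  (6-51/4)²=729/16
  (7-51/4)²=529/16
  (18-51/4)²=441/16
  (16-51/4)²=169/16
Σ(x-μ)² = 311/2
σ² = (311/2)/8 = 311/16

σ = √(311/16) ≈ 4.4088


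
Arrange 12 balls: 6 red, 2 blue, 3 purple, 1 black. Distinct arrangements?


12!/(6!×2!×3!×1!) = 55440

55440


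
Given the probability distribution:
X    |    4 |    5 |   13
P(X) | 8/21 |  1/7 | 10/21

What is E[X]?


E[X] = Σ x·P(X=x)
= (4)×(8/21) + (5)×(1/7) + (13)×(10/21)
= 59/7

E[X] = 59/7


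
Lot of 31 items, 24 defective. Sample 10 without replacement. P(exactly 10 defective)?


Hypergeometric: C(24,10)×C(7,0)/C(31,10)
= 1961256×1/44352165 = 2584/58435

P(X=10) = 2584/58435 ≈ 4.42%


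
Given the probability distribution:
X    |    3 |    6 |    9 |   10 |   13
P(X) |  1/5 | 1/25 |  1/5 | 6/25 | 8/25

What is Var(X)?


E[X] = 46/5
E[X²] = 2438/25
Var(X) = E[X²] - (E[X])² = 2438/25 - 2116/25 = 322/25

Var(X) = 322/25 ≈ 12.8800


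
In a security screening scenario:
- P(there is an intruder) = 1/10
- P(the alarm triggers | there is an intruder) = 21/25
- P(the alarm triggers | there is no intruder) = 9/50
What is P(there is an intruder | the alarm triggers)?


Using Bayes' theorem:
P(A|B) = P(B|A)·P(A) / P(B)

P(the alarm triggers) = 21/25 × 1/10 + 9/50 × 9/10
= 21/250 + 81/500 = 123/500

P(there is an intruder|the alarm triggers) = (21/250) / (123/500) = 14/41

P(there is an intruder|the alarm triggers) = 14/41 ≈ 34.15%


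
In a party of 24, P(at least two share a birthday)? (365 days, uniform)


P(all different) = Π(365-i)/365 for i=0..23
= 0.461656
P(match) = 1 - 0.461656 = 0.538344

P ≈ 0.5383 ≈ 53.83%


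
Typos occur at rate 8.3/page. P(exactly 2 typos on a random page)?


Poisson(λ=8.3): P(X=2) = e^(-λ)×λ^k/k!
= e^(-8.3) × 8.3^2 / 2!
≈ 0.0002485168271 × 68.89 / 2 ≈ 0.008560

P(X=2) ≈ 0.008560 ≈ 0.86%


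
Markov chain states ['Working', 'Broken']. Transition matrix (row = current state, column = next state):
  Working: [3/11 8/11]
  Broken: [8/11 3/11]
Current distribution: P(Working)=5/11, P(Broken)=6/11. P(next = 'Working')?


P(next=Working) = Σᵢ P(now=i)×P(i→Working)
= 5/11×3/11 + 6/11×8/11
= 15/121 + 48/121 = 63/121

P = 63/121 ≈ 0.5207


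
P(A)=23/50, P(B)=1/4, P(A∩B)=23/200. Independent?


P(A)×P(B) = 23/200
P(A∩B) = 23/200
Equal ✓ → Independent

Yes, independent


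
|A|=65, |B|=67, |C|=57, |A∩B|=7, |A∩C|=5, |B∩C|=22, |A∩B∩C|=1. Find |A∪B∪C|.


|A∪B∪C| = 65+67+57-7-5-22+1 = 156

|A∪B∪C| = 156


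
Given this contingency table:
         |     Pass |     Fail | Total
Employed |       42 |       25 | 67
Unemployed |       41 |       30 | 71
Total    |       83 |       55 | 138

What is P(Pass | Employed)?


P(Pass | Employed) = 42/(42+25) = 42/67

P(Pass|Employed) = 42/67 ≈ 62.69%


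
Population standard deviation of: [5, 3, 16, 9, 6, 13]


Mean = 52/6 = 26/3
  (5-26/3)²=121/9
  (3-26/3)²=289/9
  (16-26/3)²=484/9
  (9-26/3)²=1/9
  (6-26/3)²=64/9
  (13-26/3)²=169/9
Σ(x-μ)² = 376/3
σ² = (376/3)/6 = 188/9

σ = √(188/9) ≈ 4.5704


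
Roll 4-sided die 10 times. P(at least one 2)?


P(no 2)^10 = (3/4)^10 = 59049/1048576
P(≥1) = 1 - 59049/1048576 = 989527/1048576

P = 989527/1048576 ≈ 94.37%


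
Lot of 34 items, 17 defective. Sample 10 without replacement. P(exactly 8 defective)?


Hypergeometric: C(17,8)×C(17,2)/C(34,10)
= 24310×136/131128140 = 68/2697

P(X=8) = 68/2697 ≈ 2.52%


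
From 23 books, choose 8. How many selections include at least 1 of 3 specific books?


Complement: C(23,8) - C(20,8) = 490314 - 125970 = 364344

364344


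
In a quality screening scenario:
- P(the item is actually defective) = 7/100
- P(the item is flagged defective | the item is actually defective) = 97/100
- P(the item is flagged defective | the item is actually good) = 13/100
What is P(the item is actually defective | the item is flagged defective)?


Using Bayes' theorem:
P(A|B) = P(B|A)·P(A) / P(B)

P(the item is flagged defective) = 97/100 × 7/100 + 13/100 × 93/100
= 679/10000 + 1209/10000 = 118/625

P(the item is actually defective|the item is flagged defective) = (679/10000) / (118/625) = 679/1888

P(the item is actually defective|the item is flagged defective) = 679/1888 ≈ 35.96%


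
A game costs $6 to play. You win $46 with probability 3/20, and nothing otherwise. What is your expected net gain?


E[gain] = (46-6)×3/20 + (-6)×17/20
= 6 - 51/10 = 9/10

Expected net gain = $9/10 ≈ $0.90


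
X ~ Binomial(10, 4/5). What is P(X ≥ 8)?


P(X ≥ 8) = Σ P(X=i) for i=8..10
P(X=8) = 589824/1953125
P(X=9) = 524288/1953125
P(X=10) = 1048576/9765625
Sum = 6619136/9765625

P(X ≥ 8) = 6619136/9765625 ≈ 67.78%


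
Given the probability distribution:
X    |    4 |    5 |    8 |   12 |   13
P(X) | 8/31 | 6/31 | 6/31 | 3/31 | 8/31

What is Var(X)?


E[X] = 250/31
E[X²] = 2446/31
Var(X) = E[X²] - (E[X])² = 2446/31 - 62500/961 = 13326/961

Var(X) = 13326/961 ≈ 13.8668


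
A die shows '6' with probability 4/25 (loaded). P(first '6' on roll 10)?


Geometric: P(X=10) = (1-p)^(k-1)×p = (21/25)^9×4/25 = 3177120186324/95367431640625

P(X=10) = 3177120186324/95367431640625 ≈ 3.33%


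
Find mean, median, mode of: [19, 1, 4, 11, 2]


Sorted: [1, 2, 4, 11, 19]
Mean = 37/5
Median = 4
Freq: {19: 1, 1: 1, 4: 1, 11: 1, 2: 1}
Mode: No mode

Mean=37/5, Median=4, Mode=No mode


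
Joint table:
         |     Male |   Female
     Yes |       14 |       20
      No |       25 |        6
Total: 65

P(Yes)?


P(Yes) = (14+20)/65 = 34/65

P(Yes) = 34/65 ≈ 52.31%


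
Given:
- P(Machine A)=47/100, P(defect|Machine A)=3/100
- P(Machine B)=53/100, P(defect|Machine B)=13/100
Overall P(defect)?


P(B) = Σ P(B|Aᵢ)×P(Aᵢ)
  3/100×47/100 = 141/10000
  13/100×53/100 = 689/10000
Sum = 83/1000

P(defect) = 83/1000 ≈ 8.30%


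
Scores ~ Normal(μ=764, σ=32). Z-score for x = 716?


z = (x - μ)/σ = (716 - 764)/32 = -1.5

z = -1.5


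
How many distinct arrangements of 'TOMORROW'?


Letters: 8, freq: {'T': 1, 'O': 3, 'M': 1, 'R': 2, 'W': 1}
8!/(1!×3!×1!×2!×1!) = 40320/12 = 3360

3360


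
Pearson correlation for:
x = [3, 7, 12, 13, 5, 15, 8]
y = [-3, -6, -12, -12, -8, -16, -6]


n=7, Σx=63, Σy=-63, Σxy=-679, Σx²=685, Σy²=689
r = (7×(-679) - 63×(-63))/√((7×685 - 63²)(7×689 - (-63)²))
= -784/√(826×854) = -784/√705404 ≈ -784/839.8833 ≈ -0.9335

r ≈ -0.9335


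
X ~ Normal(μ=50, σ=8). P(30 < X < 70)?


z₁=(30-50)/8=-2.5, z₂=(70-50)/8=2.5
P = Φ(2.5) - Φ(-2.5) = 0.993790 - 0.006210 = 0.987580 ≈ 0.9876

P(30 < X < 70) ≈ 0.9876


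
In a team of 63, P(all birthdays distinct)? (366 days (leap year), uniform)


P(all different) = Π(366-i)/366 for i=0..62
= (366/366)×(365/366)×...×(304/366)
= 0.003452

P ≈ 0.0035 ≈ 0.35%


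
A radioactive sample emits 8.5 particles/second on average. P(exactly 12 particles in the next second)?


Poisson(λ=8.5): P(X=12) = e^(-λ)×λ^k/k!
= e^(-8.5) × 8.5^12 / 12!
≈ 0.000203468369 × 142241757136 / 479001600 ≈ 0.060421

P(X=12) ≈ 0.060421 ≈ 6.04%


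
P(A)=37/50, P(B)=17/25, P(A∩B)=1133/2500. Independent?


P(A)×P(B) = 629/1250
P(A∩B) = 1133/2500
Not equal → NOT independent

No, not independent


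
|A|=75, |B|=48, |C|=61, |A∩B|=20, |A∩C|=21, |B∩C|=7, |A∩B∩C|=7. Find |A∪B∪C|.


|A∪B∪C| = 75+48+61-20-21-7+7 = 143

|A∪B∪C| = 143


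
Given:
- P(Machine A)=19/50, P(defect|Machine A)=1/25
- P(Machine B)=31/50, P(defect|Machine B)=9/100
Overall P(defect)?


P(B) = Σ P(B|Aᵢ)×P(Aᵢ)
  1/25×19/50 = 19/1250
  9/100×31/50 = 279/5000
Sum = 71/1000

P(defect) = 71/1000 ≈ 7.10%


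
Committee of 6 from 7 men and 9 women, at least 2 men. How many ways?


Count by #men:
  2M,4W: C(7,2)×C(9,4)=2646
  3M,3W: C(7,3)×C(9,3)=2940
  4M,2W: C(7,4)×C(9,2)=1260
  5M,1W: C(7,5)×C(9,1)=189
  6M,0W: C(7,6)×C(9,0)=7
Total = 7042

7042


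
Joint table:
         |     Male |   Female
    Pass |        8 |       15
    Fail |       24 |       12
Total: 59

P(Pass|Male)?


P(Pass|Male) = 8/(8+24) = 8/32 = 1/4

P = 1/4 ≈ 25.00%


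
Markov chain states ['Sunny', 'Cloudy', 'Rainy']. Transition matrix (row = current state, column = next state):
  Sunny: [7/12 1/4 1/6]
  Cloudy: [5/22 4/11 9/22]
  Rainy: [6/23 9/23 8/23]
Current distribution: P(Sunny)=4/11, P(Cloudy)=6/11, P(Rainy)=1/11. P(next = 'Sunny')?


P(next=Sunny) = Σᵢ P(now=i)×P(i→Sunny)
= 4/11×7/12 + 6/11×5/22 + 1/11×6/23
= 7/33 + 15/121 + 6/253 = 3004/8349

P = 3004/8349 ≈ 0.3598


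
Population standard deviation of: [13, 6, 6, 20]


Mean = 45/4
  (13-45/4)²=49/16
  (6-45/4)²=441/16
  (6-45/4)²=441/16
  (20-45/4)²=1225/16
Σ(x-μ)² = 539/4
σ² = (539/4)/4 = 539/16

σ = √(539/16) ≈ 5.8041


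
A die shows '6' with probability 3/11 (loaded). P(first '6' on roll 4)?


Geometric: P(X=4) = (1-p)^(k-1)×p = (8/11)^3×3/11 = 1536/14641

P(X=4) = 1536/14641 ≈ 10.49%


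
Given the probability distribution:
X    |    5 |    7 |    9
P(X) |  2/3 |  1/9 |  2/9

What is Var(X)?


E[X] = 55/9
E[X²] = 361/9
Var(X) = E[X²] - (E[X])² = 361/9 - 3025/81 = 224/81

Var(X) = 224/81 ≈ 2.7654


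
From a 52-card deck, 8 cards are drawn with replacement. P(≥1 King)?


P(not a King) = 48/52 = 12/13
P(none in 8 draws) = (12/13)^8 = 429981696/815730721
P(≥1 King) = 1 - 429981696/815730721 = 385749025/815730721

P = 385749025/815730721 ≈ 47.29%


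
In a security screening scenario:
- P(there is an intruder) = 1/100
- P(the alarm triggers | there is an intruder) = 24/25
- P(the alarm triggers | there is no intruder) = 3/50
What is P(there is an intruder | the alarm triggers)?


Using Bayes' theorem:
P(A|B) = P(B|A)·P(A) / P(B)

P(the alarm triggers) = 24/25 × 1/100 + 3/50 × 99/100
= 6/625 + 297/5000 = 69/1000

P(there is an intruder|the alarm triggers) = (6/625) / (69/1000) = 16/115

P(there is an intruder|the alarm triggers) = 16/115 ≈ 13.91%


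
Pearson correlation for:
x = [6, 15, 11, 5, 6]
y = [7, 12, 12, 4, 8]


n=5, Σx=43, Σy=43, Σxy=422, Σx²=443, Σy²=417
r = (5×422 - 43×43)/√((5×443 - 43²)(5×417 - 43²))
= 261/√(366×236) = 261/√86376 ≈ 261/293.8979 ≈ 0.8881

r ≈ 0.8881


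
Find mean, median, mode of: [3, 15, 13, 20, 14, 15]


Sorted: [3, 13, 14, 15, 15, 20]
Mean = 80/6 = 40/3
Median = 29/2
Freq: {3: 1, 15: 2, 13: 1, 20: 1, 14: 1}
Mode: [15]

Mean=40/3, Median=29/2, Mode=15


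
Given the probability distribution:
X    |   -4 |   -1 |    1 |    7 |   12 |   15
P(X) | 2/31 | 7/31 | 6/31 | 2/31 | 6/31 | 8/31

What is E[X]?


E[X] = Σ x·P(X=x)
= (-4)×(2/31) + (-1)×(7/31) + (1)×(6/31) + (7)×(2/31) + (12)×(6/31) + (15)×(8/31)
= 197/31

E[X] = 197/31


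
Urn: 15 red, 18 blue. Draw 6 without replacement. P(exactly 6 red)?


Hypergeometric: C(15,6)×C(18,0)/C(33,6)
= 5005×1/1107568 = 65/14384

P(X=6) = 65/14384 ≈ 0.45%


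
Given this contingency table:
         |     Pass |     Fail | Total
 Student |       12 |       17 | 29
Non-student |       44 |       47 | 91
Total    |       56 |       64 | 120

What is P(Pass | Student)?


P(Pass | Student) = 12/(12+17) = 12/29

P(Pass|Student) = 12/29 ≈ 41.38%


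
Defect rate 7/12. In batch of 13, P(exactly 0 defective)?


Binomial: P(X=0) = C(13,0)×p^0×(1-p)^13
= 1 × 1 × 1220703125/106993205379072 = 1220703125/106993205379072

P(X=0) = 1220703125/106993205379072 ≈ 0.00%


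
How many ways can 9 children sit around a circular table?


Circular arrangements of 9 distinct objects: fix one position to break rotational symmetry.
(n-1)! = 8! = 40320

40320


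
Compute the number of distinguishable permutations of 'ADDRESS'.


Letters: 7, freq: {'A': 1, 'D': 2, 'R': 1, 'E': 1, 'S': 2}
7!/(1!×2!×1!×1!×2!) = 5040/4 = 1260

1260


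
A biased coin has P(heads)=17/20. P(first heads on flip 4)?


Geometric: P(X=4) = (1-p)^(k-1)×p = (3/20)^3×17/20 = 459/160000

P(X=4) = 459/160000 ≈ 0.29%


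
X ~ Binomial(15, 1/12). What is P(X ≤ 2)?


P(X ≤ 2) = Σ P(X=i) for i=0..2
P(X=0) = 4177248169415651/15407021574586368
P(X=1) = 1898749167916205/5135673858195456
P(X=2) = 1208294925037585/5135673858195456
Sum = 13498380448277021/15407021574586368

P(X ≤ 2) = 13498380448277021/15407021574586368 ≈ 87.61%


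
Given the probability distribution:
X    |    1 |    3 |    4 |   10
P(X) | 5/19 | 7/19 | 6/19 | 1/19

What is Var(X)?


E[X] = 60/19
E[X²] = 264/19
Var(X) = E[X²] - (E[X])² = 264/19 - 3600/361 = 1416/361

Var(X) = 1416/361 ≈ 3.9224


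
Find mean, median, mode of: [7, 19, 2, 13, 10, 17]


Sorted: [2, 7, 10, 13, 17, 19]
Mean = 68/6 = 34/3
Median = 23/2
Freq: {7: 1, 19: 1, 2: 1, 13: 1, 10: 1, 17: 1}
Mode: No mode

Mean=34/3, Median=23/2, Mode=No mode


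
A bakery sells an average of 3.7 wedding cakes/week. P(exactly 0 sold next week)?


Poisson(λ=3.7): P(X=0) = e^(-λ)×λ^k/k!
= e^(-3.7) × 3.7^0 / 0!
≈ 0.02472352647 × 1 / 1 ≈ 0.024724

P(X=0) ≈ 0.024724 ≈ 2.47%


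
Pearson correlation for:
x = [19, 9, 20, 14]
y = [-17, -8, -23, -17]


n=4, Σx=62, Σy=-65, Σxy=-1093, Σx²=1038, Σy²=1171
r = (4×(-1093) - 62×(-65))/√((4×1038 - 62²)(4×1171 - (-65)²))
= -342/√(308×459) = -342/√141372 ≈ -342/375.9947 ≈ -0.9096

r ≈ -0.9096


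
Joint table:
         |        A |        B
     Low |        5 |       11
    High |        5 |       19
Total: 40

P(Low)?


P(Low) = (5+11)/40 = 16/40 = 2/5

P(Low) = 2/5 ≈ 40.00%


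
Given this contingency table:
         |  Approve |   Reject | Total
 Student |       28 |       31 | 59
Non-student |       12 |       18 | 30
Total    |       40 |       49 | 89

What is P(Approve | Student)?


P(Approve | Student) = 28/(28+31) = 28/59

P(Approve|Student) = 28/59 ≈ 47.46%


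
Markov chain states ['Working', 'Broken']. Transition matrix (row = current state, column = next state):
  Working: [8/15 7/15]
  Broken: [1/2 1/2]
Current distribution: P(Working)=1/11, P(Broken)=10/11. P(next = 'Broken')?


P(next=Broken) = Σᵢ P(now=i)×P(i→Broken)
= 1/11×7/15 + 10/11×1/2
= 7/165 + 5/11 = 82/165

P = 82/165 ≈ 0.4970


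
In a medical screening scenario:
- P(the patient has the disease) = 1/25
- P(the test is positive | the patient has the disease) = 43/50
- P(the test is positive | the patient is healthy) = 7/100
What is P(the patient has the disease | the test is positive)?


Using Bayes' theorem:
P(A|B) = P(B|A)·P(A) / P(B)

P(the test is positive) = 43/50 × 1/25 + 7/100 × 24/25
= 43/1250 + 42/625 = 127/1250

P(the patient has the disease|the test is positive) = (43/1250) / (127/1250) = 43/127

P(the patient has the disease|the test is positive) = 43/127 ≈ 33.86%


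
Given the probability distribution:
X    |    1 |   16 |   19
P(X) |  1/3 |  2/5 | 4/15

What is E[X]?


E[X] = Σ x·P(X=x)
= (1)×(1/3) + (16)×(2/5) + (19)×(4/15)
= 59/5

E[X] = 59/5


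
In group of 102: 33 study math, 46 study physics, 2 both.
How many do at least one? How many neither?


|A∪B| = 33+46-2 = 77
Neither = 102-77 = 25

At least one: 77; Neither: 25


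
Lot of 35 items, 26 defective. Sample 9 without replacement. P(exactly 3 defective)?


Hypergeometric: C(26,3)×C(9,6)/C(35,9)
= 2600×84/70607460 = 520/168113

P(X=3) = 520/168113 ≈ 0.31%


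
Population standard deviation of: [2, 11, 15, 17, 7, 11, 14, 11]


Mean = 88/8 = 11
  (2-11)²=81
  (11-11)²=0
  (15-11)²=16
  (17-11)²=36
  (7-11)²=16
  (11-11)²=0
  (14-11)²=9
  (11-11)²=0
Σ(x-μ)² = 158
σ² = 158/8 = 79/4

σ = √(79/4) ≈ 4.4441


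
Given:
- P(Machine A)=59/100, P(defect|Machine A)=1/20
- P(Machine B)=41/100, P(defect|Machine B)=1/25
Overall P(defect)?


P(B) = Σ P(B|Aᵢ)×P(Aᵢ)
  1/20×59/100 = 59/2000
  1/25×41/100 = 41/2500
Sum = 459/10000

P(defect) = 459/10000 ≈ 4.59%


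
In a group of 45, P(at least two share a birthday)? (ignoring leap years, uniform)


P(all different) = Π(365-i)/365 for i=0..44
= 0.059024
P(match) = 1 - 0.059024 = 0.940976

P ≈ 0.9410 ≈ 94.10%


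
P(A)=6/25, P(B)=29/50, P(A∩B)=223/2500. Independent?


P(A)×P(B) = 87/625
P(A∩B) = 223/2500
Not equal → NOT independent

No, not independent


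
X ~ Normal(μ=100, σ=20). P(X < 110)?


z = (110-100)/20 = 0.5
P(Z < 0.5) = 0.6915

P(X < 110) ≈ 0.6915


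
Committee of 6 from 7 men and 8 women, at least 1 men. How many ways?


Count by #men:
  1M,5W: C(7,1)×C(8,5)=392
  2M,4W: C(7,2)×C(8,4)=1470
  3M,3W: C(7,3)×C(8,3)=1960
  4M,2W: C(7,4)×C(8,2)=980
  5M,1W: C(7,5)×C(8,1)=168
  6M,0W: C(7,6)×C(8,0)=7
Total = 4977

4977


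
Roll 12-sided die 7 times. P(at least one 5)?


P(no 5)^7 = (11/12)^7 = 19487171/35831808
P(≥1) = 1 - 19487171/35831808 = 16344637/35831808

P = 16344637/35831808 ≈ 45.61%


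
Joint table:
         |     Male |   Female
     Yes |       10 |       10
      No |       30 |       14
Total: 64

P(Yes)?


P(Yes) = (10+10)/64 = 20/64 = 5/16

P(Yes) = 5/16 ≈ 31.25%


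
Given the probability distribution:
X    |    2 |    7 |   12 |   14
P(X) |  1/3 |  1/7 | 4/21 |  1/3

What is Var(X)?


E[X] = 181/21
E[X²] = 2123/21
Var(X) = E[X²] - (E[X])² = 2123/21 - 32761/441 = 11822/441

Var(X) = 11822/441 ≈ 26.8073


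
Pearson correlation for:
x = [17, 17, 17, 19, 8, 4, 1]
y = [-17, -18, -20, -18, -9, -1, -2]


n=7, Σx=83, Σy=-85, Σxy=-1355, Σx²=1309, Σy²=1423
r = (7×(-1355) - 83×(-85))/√((7×1309 - 83²)(7×1423 - (-85)²))
= -2430/√(2274×2736) = -2430/√6221664 ≈ -2430/2494.3264 ≈ -0.9742

r ≈ -0.9742


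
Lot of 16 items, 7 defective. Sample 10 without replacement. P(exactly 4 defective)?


Hypergeometric: C(7,4)×C(9,6)/C(16,10)
= 35×84/8008 = 105/286

P(X=4) = 105/286 ≈ 36.71%


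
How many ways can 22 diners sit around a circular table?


Circular arrangements of 22 distinct objects: fix one position to break rotational symmetry.
(n-1)! = 21! = 51090942171709440000

51090942171709440000


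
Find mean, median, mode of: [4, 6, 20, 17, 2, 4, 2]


Sorted: [2, 2, 4, 4, 6, 17, 20]
Mean = 55/7
Median = 4
Freq: {4: 2, 6: 1, 20: 1, 17: 1, 2: 2}
Mode: [2, 4]

Mean=55/7, Median=4, Mode=[2, 4]


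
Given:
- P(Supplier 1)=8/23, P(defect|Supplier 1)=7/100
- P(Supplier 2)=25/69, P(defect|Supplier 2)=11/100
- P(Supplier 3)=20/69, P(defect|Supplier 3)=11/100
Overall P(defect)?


P(B) = Σ P(B|Aᵢ)×P(Aᵢ)
  7/100×8/23 = 14/575
  11/100×25/69 = 11/276
  11/100×20/69 = 11/345
Sum = 221/2300

P(defect) = 221/2300 ≈ 9.61%


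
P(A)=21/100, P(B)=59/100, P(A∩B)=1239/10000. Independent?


P(A)×P(B) = 1239/10000
P(A∩B) = 1239/10000
Equal ✓ → Independent

Yes, independent


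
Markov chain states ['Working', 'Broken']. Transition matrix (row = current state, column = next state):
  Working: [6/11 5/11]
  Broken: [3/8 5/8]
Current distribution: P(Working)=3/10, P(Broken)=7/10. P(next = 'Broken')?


P(next=Broken) = Σᵢ P(now=i)×P(i→Broken)
= 3/10×5/11 + 7/10×5/8
= 3/22 + 7/16 = 101/176

P = 101/176 ≈ 0.5739


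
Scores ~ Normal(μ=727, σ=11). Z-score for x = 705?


z = (x - μ)/σ = (705 - 727)/11 = -2.0

z = -2.0


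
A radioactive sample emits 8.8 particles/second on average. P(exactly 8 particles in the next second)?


Poisson(λ=8.8): P(X=8) = e^(-λ)×λ^k/k!
= e^(-8.8) × 8.8^8 / 8!
≈ 0.0001507330751 × 35963452.4806 / 40320 ≈ 0.134446

P(X=8) ≈ 0.134446 ≈ 13.44%
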